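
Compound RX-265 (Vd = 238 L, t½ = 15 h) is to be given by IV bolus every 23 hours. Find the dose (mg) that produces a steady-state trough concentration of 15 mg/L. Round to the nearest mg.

τ/t½ = 23/15 ≈ 1.5333, so f = (1/2)^(23/15) ≈ 0.345478.
Cmin,ss = (D/Vd)·f/(1−f), so D = Cmin,ss·Vd·(1−f)/f.
D = 15 × 238 × (1−f)/f ≈ 15 × 238 × 1.89454 ≈ 6763.51 mg.

6764 mg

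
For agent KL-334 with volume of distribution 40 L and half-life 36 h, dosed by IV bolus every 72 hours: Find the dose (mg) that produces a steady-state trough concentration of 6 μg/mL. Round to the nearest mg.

720 mg

τ/t½ = 72/36 ≈ 2, so f = (1/2)^(72/36) ≈ 0.250000.
Cmin,ss = (D/Vd)·f/(1−f), so D = Cmin,ss·Vd·(1−f)/f.
D = 6 × 40 × (1−f)/f ≈ 6 × 40 × 3.00000 ≈ 720.00 mg.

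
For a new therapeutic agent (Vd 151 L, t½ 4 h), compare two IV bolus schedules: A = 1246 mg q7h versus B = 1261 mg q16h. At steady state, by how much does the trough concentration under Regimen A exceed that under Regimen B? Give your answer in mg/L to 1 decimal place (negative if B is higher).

2.9 mg/L

Regimen A: f = (1/2)^(7/4) ≈ 0.2973; Cmin,ss = (1246/151)·f/(1−f) ≈ 3.491 mg/L.
Regimen B: f = (1/2)^(16/4) ≈ 0.0625; Cmin,ss = (1261/151)·f/(1−f) ≈ 0.557 mg/L.
Difference ≈ 3.491 − 0.557 ≈ 2.934 mg/L.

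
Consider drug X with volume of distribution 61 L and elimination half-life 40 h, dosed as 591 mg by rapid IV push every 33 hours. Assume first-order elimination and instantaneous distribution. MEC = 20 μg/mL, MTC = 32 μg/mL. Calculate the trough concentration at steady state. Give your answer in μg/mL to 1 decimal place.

12.6 μg/mL

k = ln2/t½ = ln2/40 ≈ 0.017329 h⁻¹; fraction remaining f = e^(−kτ) = e^(−0.017329×33) ≈ 0.5645.
Accumulation ratio R = 1/(1 − f) ≈ 1/0.4355 ≈ 2.2962.
Each bolus raises the concentration by D/Vd = 591/61 ≈ 9.689 μg/mL.
Steady-state peak Cmax,ss = C₀·R ≈ 9.689 × 2.2962 ≈ 22.248 μg/mL.
One interval later, Cmin,ss = Cmax,ss·e^(−kτ) ≈ 22.248 × 0.5645 ≈ 12.559 μg/mL.
Trough 12.6 μg/mL vs MEC 20 μg/mL: subtherapeutic.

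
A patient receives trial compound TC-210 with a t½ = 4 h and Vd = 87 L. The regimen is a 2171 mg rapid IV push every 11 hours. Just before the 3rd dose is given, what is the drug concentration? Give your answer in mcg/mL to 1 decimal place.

f = (1/2)^(τ/t½) = (1/2)^(11/4) ≈ 0.1487.
C₀ = D/Vd = 2171/87 ≈ 24.954 mcg/mL.
Before the 3rd dose, 2 doses have been given. Superposition: Cmin = C₀·(f + f²).
≈ 24.954 × (0.1487 + 0.0221) ≈ 24.954 × 0.1708 ≈ 4.262 mcg/mL.

4.3 mcg/mL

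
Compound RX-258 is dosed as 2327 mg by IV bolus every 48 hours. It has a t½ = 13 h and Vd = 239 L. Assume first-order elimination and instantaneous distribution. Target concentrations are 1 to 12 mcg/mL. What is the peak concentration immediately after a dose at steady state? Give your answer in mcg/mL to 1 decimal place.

10.6 mcg/mL

Over one 48-h interval, 48/13 ≈ 3.6923 half-lives elapse, leaving f ≈ 0.0774 of each dose.
At steady state, accumulation factor R = 1/(1 − e^(−kτ)) ≈ 1.0839.
Single-dose peak C₀ = D/Vd = 2327/239 ≈ 9.736 mcg/mL.
Steady-state peak Cmax,ss = C₀·R ≈ 9.736 × 1.0839 ≈ 10.553 mcg/mL.
Peak 10.6 mcg/mL vs MTC 12 mcg/mL: below toxic threshold.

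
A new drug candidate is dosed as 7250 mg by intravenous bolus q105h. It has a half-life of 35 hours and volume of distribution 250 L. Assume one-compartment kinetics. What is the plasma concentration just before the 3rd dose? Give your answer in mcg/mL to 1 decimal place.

f = (1/2)^(τ/t½) = (1/2)^(105/35) ≈ 0.1250.
C₀ = D/Vd = 7250/250 ≈ 29.000 mcg/mL.
Before the 3rd dose, 2 doses have been given. Superposition: Cmin = C₀·(f + f²).
≈ 29.000 × (0.1250 + 0.0156) ≈ 29.000 × 0.1406 ≈ 4.077 mcg/mL.

4.1 mcg/mL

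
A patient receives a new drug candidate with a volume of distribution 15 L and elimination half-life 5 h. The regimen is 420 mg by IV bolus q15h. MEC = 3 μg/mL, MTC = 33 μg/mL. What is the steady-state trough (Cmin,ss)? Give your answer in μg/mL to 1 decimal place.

The dosing interval is 3 half-lives, so f = 2^(−3) = 0.125.
At steady state, R = 1/(1 − 0.125) = 8/7.
Single-dose peak C₀ = D/Vd = 420/15 = 28 μg/mL.
Steady-state peak Cmax,ss = C₀·R = 28 × 8/7 ≈ 32.000 μg/mL.
Steady-state trough Cmin,ss = Cmax,ss·f ≈ 32.000 × 0.125 ≈ 4.000 μg/mL.
Trough 4.0 μg/mL vs MEC 3 μg/mL: adequate.

4.0 μg/mL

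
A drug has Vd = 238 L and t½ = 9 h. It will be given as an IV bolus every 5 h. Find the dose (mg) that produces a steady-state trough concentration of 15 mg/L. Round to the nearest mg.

τ/t½ = 5/9 ≈ 0.55556, so f = (1/2)^(5/9) ≈ 0.680395.
Cmin,ss = (D/Vd)·f/(1−f), so D = Cmin,ss·Vd·(1−f)/f.
D = 15 × 238 × (1−f)/f ≈ 15 × 238 × 0.46973 ≈ 1676.94 mg.

1677 mg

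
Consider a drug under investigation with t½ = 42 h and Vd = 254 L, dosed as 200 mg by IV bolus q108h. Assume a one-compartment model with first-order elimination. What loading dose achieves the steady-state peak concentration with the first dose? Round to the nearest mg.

240 mg

f = (1/2)^(108/42) ≈ 0.168238; accumulation ratio R = 1/(1−f) ≈ 1.20227.
Loading dose to hit Cmax,ss on first dose: D_load = D_maint·R ≈ 200 × 1.20227 ≈ 240.45 mg.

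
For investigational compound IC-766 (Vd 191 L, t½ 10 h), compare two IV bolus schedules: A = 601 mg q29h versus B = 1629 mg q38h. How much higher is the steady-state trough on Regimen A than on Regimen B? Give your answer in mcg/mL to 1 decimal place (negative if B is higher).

Regimen A: f = (1/2)^(29/10) ≈ 0.1340; Cmin,ss = (601/191)·f/(1−f) ≈ 0.487 mcg/mL.
Regimen B: f = (1/2)^(38/10) ≈ 0.0718; Cmin,ss = (1629/191)·f/(1−f) ≈ 0.660 mcg/mL.
Difference ≈ 0.487 − 0.660 ≈ -0.173 mcg/mL.

-0.2 mcg/mL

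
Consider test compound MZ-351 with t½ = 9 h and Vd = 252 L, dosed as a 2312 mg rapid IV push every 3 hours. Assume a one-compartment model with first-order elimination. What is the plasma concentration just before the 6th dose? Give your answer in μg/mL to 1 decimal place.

f = (1/2)^(τ/t½) = (1/2)^(3/9) ≈ 0.7937.
C₀ = D/Vd = 2312/252 ≈ 9.175 μg/mL.
Before the 6th dose, 5 doses have been given. Superposition: Cmin = C₀·(f + f² + … + f^5).
≈ 9.175 × (0.7937 + 0.6300 + 0.5000 + 0.3968 + 0.3150) ≈ 9.175 × 2.6355 ≈ 24.181 μg/mL.

24.2 μg/mL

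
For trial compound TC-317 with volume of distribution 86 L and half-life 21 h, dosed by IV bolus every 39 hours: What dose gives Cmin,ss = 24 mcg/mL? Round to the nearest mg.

5414 mg

τ/t½ = 39/21 ≈ 1.8571, so f = (1/2)^(39/21) ≈ 0.276022.
Cmin,ss = (D/Vd)·f/(1−f), so D = Cmin,ss·Vd·(1−f)/f.
D = 24 × 86 × (1−f)/f ≈ 24 × 86 × 2.62290 ≈ 5413.67 mg.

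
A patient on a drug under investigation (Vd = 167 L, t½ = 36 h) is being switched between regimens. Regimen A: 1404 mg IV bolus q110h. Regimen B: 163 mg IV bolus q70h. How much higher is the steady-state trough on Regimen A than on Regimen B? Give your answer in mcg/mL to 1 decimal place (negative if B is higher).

0.8 mcg/mL

Regimen A: f = (1/2)^(110/36) ≈ 0.1203; Cmin,ss = (1404/167)·f/(1−f) ≈ 1.150 mcg/mL.
Regimen B: f = (1/2)^(70/36) ≈ 0.2598; Cmin,ss = (163/167)·f/(1−f) ≈ 0.343 mcg/mL.
Difference ≈ 1.150 − 0.343 ≈ 0.807 mcg/mL.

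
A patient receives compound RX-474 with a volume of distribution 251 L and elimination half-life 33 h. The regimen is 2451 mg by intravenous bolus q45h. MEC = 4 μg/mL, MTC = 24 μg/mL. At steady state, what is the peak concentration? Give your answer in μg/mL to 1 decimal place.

Over one 45-h interval, 45/33 ≈ 1.3636 half-lives elapse, leaving f ≈ 0.3886 of each dose.
At steady state, accumulation factor R = 1/(1 − e^(−kτ)) ≈ 1.6356.
Each bolus raises the concentration by D/Vd = 2451/251 ≈ 9.765 μg/mL.
Cmax,ss = C₀/(1 − f) ≈ 9.765/0.6114 ≈ 15.972 μg/mL.
Peak 16.0 μg/mL vs MTC 24 μg/mL: below toxic threshold.

16.0 μg/mL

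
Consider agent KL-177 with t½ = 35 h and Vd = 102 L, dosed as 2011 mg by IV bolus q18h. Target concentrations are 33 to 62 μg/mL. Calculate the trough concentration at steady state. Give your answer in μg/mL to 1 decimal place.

46.0 μg/mL

Over one 18-h interval, 18/35 ≈ 0.51429 half-lives elapse, leaving f ≈ 0.7001 of each dose.
Single-dose peak C₀ = D/Vd = 2011/102 ≈ 19.716 μg/mL.
Steady-state trough Cmin,ss = C₀·f/(1−f) ≈ 19.716 × 0.7001/0.2999 ≈ 46.026 μg/mL.
Trough 46.0 μg/mL vs MEC 33 μg/mL: adequate.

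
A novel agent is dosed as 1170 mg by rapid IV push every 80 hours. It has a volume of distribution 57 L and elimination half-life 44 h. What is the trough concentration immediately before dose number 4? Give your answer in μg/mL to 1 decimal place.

7.9 μg/mL

f = (1/2)^(τ/t½) = (1/2)^(80/44) ≈ 0.2836.
C₀ = D/Vd = 1170/57 ≈ 20.526 μg/mL.
Before the 4th dose, 3 doses have been given. Superposition: Cmin = C₀·(f + f² + … + f^3).
≈ 20.526 × (0.2836 + 0.0804 + 0.0228) ≈ 20.526 × 0.3868 ≈ 7.939 μg/mL.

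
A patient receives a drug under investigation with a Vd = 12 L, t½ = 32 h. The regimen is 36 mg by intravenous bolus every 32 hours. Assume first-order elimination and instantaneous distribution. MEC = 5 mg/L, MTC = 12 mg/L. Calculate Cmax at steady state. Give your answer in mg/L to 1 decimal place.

6.0 mg/L

τ = 32 h = 1 half-life, so f = (1/2)^1 = 0.5.
At steady state, R = 1/(1 − 0.5) = 2/1.
Single-dose peak C₀ = D/Vd = 36/12 = 3 mg/L.
Steady-state peak Cmax,ss = C₀·R = 3 × 2/1 ≈ 6.000 mg/L.
Peak 6.0 mg/L vs MTC 12 mg/L: below toxic threshold.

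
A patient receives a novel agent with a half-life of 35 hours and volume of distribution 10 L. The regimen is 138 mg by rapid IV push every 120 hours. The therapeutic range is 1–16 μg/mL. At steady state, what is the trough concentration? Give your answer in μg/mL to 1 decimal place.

1.4 μg/mL

τ/t½ = 120/35 ≈ 3.4286, so fraction remaining f = (1/2)^(120/35) ≈ 0.0929.
At steady state, accumulation factor R = 1/(1 − e^(−kτ)) ≈ 1.1024.
Each bolus raises the concentration by D/Vd = 138/10 ≈ 13.800 μg/mL.
Steady-state peak Cmax,ss = C₀·R ≈ 13.800 × 1.1024 ≈ 15.213 μg/mL.
One interval later, Cmin,ss = Cmax,ss·e^(−kτ) ≈ 15.213 × 0.0929 ≈ 1.413 μg/mL.
Trough 1.4 μg/mL vs MEC 1 μg/mL: adequate.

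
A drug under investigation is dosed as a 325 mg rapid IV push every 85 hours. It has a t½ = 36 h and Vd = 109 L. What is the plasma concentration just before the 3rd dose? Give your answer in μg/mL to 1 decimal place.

f = (1/2)^(τ/t½) = (1/2)^(85/36) ≈ 0.1946.
C₀ = D/Vd = 325/109 ≈ 2.982 μg/mL.
Before the 3rd dose, 2 doses have been given. Superposition: Cmin = C₀·(f + f²).
≈ 2.982 × (0.1946 + 0.0379) ≈ 2.982 × 0.2325 ≈ 0.693 μg/mL.

0.7 μg/mL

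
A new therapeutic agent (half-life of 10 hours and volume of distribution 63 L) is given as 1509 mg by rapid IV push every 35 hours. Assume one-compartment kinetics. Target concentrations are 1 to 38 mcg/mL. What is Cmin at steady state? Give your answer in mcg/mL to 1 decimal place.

2.3 mcg/mL

k = ln2/t½ = ln2/10 ≈ 0.069315 h⁻¹; fraction remaining f = e^(−kτ) = e^(−0.069315×35) ≈ 0.0884.
At steady state, accumulation factor R = 1/(1 − e^(−kτ)) ≈ 1.0970.
Each bolus raises the concentration by D/Vd = 1509/63 ≈ 23.952 mcg/mL.
Steady-state peak Cmax,ss = C₀·R ≈ 23.952 × 1.0970 ≈ 26.275 mcg/mL.
One interval later, Cmin,ss = Cmax,ss·e^(−kτ) ≈ 26.275 × 0.0884 ≈ 2.323 mcg/mL.
Trough 2.3 mcg/mL vs MEC 1 mcg/mL: adequate.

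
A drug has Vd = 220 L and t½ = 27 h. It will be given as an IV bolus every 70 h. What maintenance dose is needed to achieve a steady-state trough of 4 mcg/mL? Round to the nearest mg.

τ/t½ = 70/27 ≈ 2.5926, so f = (1/2)^(70/27) ≈ 0.165788.
Cmin,ss = (D/Vd)·f/(1−f), so D = Cmin,ss·Vd·(1−f)/f.
D = 4 × 220 × (1−f)/f ≈ 4 × 220 × 5.03180 ≈ 4427.98 mg.

4428 mg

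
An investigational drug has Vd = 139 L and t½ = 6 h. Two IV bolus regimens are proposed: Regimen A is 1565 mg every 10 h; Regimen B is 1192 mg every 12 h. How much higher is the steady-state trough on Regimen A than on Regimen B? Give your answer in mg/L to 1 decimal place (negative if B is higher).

Regimen A: f = (1/2)^(10/6) ≈ 0.3150; Cmin,ss = (1565/139)·f/(1−f) ≈ 5.177 mg/L.
Regimen B: f = (1/2)^(12/6) ≈ 0.2500; Cmin,ss = (1192/139)·f/(1−f) ≈ 2.859 mg/L.
Difference ≈ 5.177 − 2.859 ≈ 2.318 mg/L.

2.3 mg/L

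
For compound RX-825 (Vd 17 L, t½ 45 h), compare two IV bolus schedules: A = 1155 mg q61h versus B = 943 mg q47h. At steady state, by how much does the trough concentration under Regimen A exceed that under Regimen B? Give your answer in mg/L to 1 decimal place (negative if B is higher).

-8.6 mg/L

Regimen A: f = (1/2)^(61/45) ≈ 0.3908; Cmin,ss = (1155/17)·f/(1−f) ≈ 43.584 mg/L.
Regimen B: f = (1/2)^(47/45) ≈ 0.4848; Cmin,ss = (943/17)·f/(1−f) ≈ 52.197 mg/L.
Difference ≈ 43.584 − 52.197 ≈ -8.613 mg/L.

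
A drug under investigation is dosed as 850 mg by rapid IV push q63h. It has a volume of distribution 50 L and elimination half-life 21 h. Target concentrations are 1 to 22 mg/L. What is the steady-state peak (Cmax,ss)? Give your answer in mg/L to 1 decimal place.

τ = 63 h = 3 half-lives, so f = (1/2)^3 = 0.125.
At steady state, R = 1/(1 − 0.125) = 8/7.
Single-dose peak C₀ = D/Vd = 850/50 = 17 mg/L.
Steady-state peak Cmax,ss = C₀·R = 17 × 8/7 ≈ 19.429 mg/L.
Peak 19.4 mg/L vs MTC 22 mg/L: below toxic threshold.

19.4 mg/L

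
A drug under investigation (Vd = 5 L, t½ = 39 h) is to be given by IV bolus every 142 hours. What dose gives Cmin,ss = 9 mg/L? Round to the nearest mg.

τ/t½ = 142/39 ≈ 3.641, so f = (1/2)^(142/39) ≈ 0.080157.
Cmin,ss = (D/Vd)·f/(1−f), so D = Cmin,ss·Vd·(1−f)/f.
D = 9 × 5 × (1−f)/f ≈ 9 × 5 × 11.47552 ≈ 516.40 mg.

516 mg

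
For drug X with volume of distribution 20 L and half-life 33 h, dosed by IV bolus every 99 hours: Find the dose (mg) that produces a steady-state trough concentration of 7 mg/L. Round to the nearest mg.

τ/t½ = 99/33 ≈ 3, so f = (1/2)^(99/33) ≈ 0.125000.
Cmin,ss = (D/Vd)·f/(1−f), so D = Cmin,ss·Vd·(1−f)/f.
D = 7 × 20 × (1−f)/f ≈ 7 × 20 × 7.00000 ≈ 980.00 mg.

980 mg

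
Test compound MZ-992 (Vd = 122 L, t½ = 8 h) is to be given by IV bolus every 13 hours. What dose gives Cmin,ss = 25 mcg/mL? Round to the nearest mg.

6357 mg

τ/t½ = 13/8 ≈ 1.625, so f = (1/2)^(13/8) ≈ 0.324210.
Cmin,ss = (D/Vd)·f/(1−f), so D = Cmin,ss·Vd·(1−f)/f.
D = 25 × 122 × (1−f)/f ≈ 25 × 122 × 2.08442 ≈ 6357.48 mg.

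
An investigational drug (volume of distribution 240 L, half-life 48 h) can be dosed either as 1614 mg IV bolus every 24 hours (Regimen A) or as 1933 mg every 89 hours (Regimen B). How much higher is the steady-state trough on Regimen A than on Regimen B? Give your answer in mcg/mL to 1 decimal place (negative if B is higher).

Regimen A: f = (1/2)^(24/48) ≈ 0.7071; Cmin,ss = (1614/240)·f/(1−f) ≈ 16.235 mcg/mL.
Regimen B: f = (1/2)^(89/48) ≈ 0.2766; Cmin,ss = (1933/240)·f/(1−f) ≈ 3.080 mcg/mL.
Difference ≈ 16.235 − 3.080 ≈ 13.155 mcg/mL.

13.2 mcg/mL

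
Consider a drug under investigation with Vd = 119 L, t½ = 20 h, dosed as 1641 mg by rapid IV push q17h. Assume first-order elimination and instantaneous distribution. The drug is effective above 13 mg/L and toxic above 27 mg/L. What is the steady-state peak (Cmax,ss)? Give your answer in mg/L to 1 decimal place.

31.0 mg/L

Over one 17-h interval, 17/20 ≈ 0.85 half-lives elapse, leaving f ≈ 0.5548 of each dose.
At steady state, accumulation factor R = 1/(1 − e^(−kτ)) ≈ 2.2462.
Single-dose peak C₀ = D/Vd = 1641/119 ≈ 13.790 mg/L.
Steady-state peak Cmax,ss = C₀·R ≈ 13.790 × 2.2462 ≈ 30.975 mg/L.
Peak 31.0 mg/L vs MTC 27 mg/L: exceeds toxic threshold.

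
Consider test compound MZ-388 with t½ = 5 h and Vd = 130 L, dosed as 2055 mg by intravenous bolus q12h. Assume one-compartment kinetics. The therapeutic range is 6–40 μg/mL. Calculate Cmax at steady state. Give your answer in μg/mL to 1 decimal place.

19.5 μg/mL

τ/t½ = 12/5 ≈ 2.4, so fraction remaining f = (1/2)^(12/5) ≈ 0.1895.
Accumulation ratio R = 1/(1 − f) ≈ 1/0.8105 ≈ 1.2338.
Single-dose peak C₀ = D/Vd = 2055/130 ≈ 15.808 μg/mL.
Cmax,ss = C₀/(1 − f) ≈ 15.808/0.8105 ≈ 19.504 μg/mL.
Peak 19.5 μg/mL vs MTC 40 μg/mL: below toxic threshold.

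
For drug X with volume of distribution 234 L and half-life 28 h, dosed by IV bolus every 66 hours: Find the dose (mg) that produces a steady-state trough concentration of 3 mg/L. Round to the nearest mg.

τ/t½ = 66/28 ≈ 2.3571, so f = (1/2)^(66/28) ≈ 0.195177.
Cmin,ss = (D/Vd)·f/(1−f), so D = Cmin,ss·Vd·(1−f)/f.
D = 3 × 234 × (1−f)/f ≈ 3 × 234 × 4.12355 ≈ 2894.73 mg.

2895 mg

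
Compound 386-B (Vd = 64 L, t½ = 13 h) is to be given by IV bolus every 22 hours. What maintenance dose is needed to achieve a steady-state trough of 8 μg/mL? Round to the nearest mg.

1143 mg

τ/t½ = 22/13 ≈ 1.6923, so f = (1/2)^(22/13) ≈ 0.309432.
Cmin,ss = (D/Vd)·f/(1−f), so D = Cmin,ss·Vd·(1−f)/f.
D = 8 × 64 × (1−f)/f ≈ 8 × 64 × 2.23173 ≈ 1142.65 mg.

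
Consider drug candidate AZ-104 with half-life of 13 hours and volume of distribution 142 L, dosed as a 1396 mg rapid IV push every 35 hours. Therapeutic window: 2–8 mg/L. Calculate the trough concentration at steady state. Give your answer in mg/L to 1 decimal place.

τ/t½ = 35/13 ≈ 2.6923, so fraction remaining f = (1/2)^(35/13) ≈ 0.1547.
Single-dose peak C₀ = D/Vd = 1396/142 ≈ 9.831 mg/L.
Steady-state trough Cmin,ss = C₀·f/(1−f) ≈ 9.831 × 0.1547/0.8453 ≈ 1.799 mg/L.
Trough 1.8 mg/L vs MEC 2 mg/L: subtherapeutic.

1.8 mg/L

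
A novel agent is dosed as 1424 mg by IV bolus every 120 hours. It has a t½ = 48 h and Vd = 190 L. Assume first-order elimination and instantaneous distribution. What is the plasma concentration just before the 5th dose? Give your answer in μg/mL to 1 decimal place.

1.6 μg/mL

f = (1/2)^(τ/t½) = (1/2)^(120/48) ≈ 0.1768.
C₀ = D/Vd = 1424/190 ≈ 7.495 μg/mL.
Before the 5th dose, 4 doses have been given. Superposition: Cmin = C₀·(f + f² + … + f^4).
≈ 7.495 × (0.1768 + 0.0313 + 0.0055 + 0.0010) ≈ 7.495 × 0.2146 ≈ 1.608 μg/mL.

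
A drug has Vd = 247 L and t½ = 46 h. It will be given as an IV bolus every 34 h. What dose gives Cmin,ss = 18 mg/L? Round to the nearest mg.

τ/t½ = 34/46 ≈ 0.73913, so f = (1/2)^(34/46) ≈ 0.599100.
Cmin,ss = (D/Vd)·f/(1−f), so D = Cmin,ss·Vd·(1−f)/f.
D = 18 × 247 × (1−f)/f ≈ 18 × 247 × 0.66917 ≈ 2975.13 mg.

2975 mg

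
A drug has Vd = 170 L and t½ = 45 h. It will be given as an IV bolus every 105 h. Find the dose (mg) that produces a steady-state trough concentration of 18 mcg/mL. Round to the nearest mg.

τ/t½ = 105/45 ≈ 2.3333, so f = (1/2)^(105/45) ≈ 0.198425.
Cmin,ss = (D/Vd)·f/(1−f), so D = Cmin,ss·Vd·(1−f)/f.
D = 18 × 170 × (1−f)/f ≈ 18 × 170 × 4.03969 ≈ 12361.45 mg.

12361 mg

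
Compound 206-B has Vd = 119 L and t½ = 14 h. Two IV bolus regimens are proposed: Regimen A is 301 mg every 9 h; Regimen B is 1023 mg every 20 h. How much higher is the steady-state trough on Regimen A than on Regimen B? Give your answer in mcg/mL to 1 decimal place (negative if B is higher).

-0.6 mcg/mL

Regimen A: f = (1/2)^(9/14) ≈ 0.6404; Cmin,ss = (301/119)·f/(1−f) ≈ 4.505 mcg/mL.
Regimen B: f = (1/2)^(20/14) ≈ 0.3715; Cmin,ss = (1023/119)·f/(1−f) ≈ 5.081 mcg/mL.
Difference ≈ 4.505 − 5.081 ≈ -0.576 mcg/mL.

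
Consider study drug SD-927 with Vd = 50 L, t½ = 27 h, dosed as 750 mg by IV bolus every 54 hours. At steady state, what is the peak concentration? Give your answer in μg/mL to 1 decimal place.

20.0 μg/mL

τ = 54 h = 2 half-lives, so f = (1/2)^2 = 0.25.
Accumulation ratio R = 1/(1 − f) = 1/0.75 = 4/3.
Single-dose peak C₀ = D/Vd = 750/50 = 15 μg/mL.
Steady-state peak Cmax,ss = C₀·R = 15 × 4/3 ≈ 20.000 μg/mL.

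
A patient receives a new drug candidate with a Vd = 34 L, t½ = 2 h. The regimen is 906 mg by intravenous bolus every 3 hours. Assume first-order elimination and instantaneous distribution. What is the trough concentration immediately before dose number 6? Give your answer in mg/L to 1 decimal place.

14.5 mg/L

f = (1/2)^(τ/t½) = (1/2)^(3/2) ≈ 0.3536.
C₀ = D/Vd = 906/34 ≈ 26.647 mg/L.
Before the 6th dose, 5 doses have been given. Superposition: Cmin = C₀·(f + f² + … + f^5).
≈ 26.647 × (0.3536 + 0.1250 + 0.0442 + 0.0156 + 0.0055) ≈ 26.647 × 0.5439 ≈ 14.493 mg/L.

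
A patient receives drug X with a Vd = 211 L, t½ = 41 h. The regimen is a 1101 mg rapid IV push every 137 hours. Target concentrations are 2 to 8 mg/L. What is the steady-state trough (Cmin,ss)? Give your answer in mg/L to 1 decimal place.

0.6 mg/L

τ/t½ = 137/41 ≈ 3.3415, so fraction remaining f = (1/2)^(137/41) ≈ 0.0987.
Accumulation ratio R = 1/(1 − f) ≈ 1/0.9013 ≈ 1.1095.
Single-dose peak C₀ = D/Vd = 1101/211 ≈ 5.218 mg/L.
Steady-state peak Cmax,ss = C₀·R ≈ 5.218 × 1.1095 ≈ 5.789 mg/L.
Steady-state trough Cmin,ss = Cmax,ss·f ≈ 5.789 × 0.0987 ≈ 0.571 mg/L.
Trough 0.6 mg/L vs MEC 2 mg/L: subtherapeutic.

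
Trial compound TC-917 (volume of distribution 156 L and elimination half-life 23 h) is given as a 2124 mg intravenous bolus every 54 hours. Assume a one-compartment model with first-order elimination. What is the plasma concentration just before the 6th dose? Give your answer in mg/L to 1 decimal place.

f = (1/2)^(τ/t½) = (1/2)^(54/23) ≈ 0.1964.
C₀ = D/Vd = 2124/156 ≈ 13.615 mg/L.
Before the 6th dose, 5 doses have been given. Superposition: Cmin = C₀·(f + f² + … + f^5).
≈ 13.615 × (0.1964 + 0.0386 + 0.0076 + 0.0015 + 0.0003) ≈ 13.615 × 0.2444 ≈ 3.328 mg/L.

3.3 mg/L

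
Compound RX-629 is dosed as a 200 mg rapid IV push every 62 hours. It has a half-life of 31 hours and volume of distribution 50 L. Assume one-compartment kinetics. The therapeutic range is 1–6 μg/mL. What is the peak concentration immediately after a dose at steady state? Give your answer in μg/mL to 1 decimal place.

5.3 μg/mL

The dosing interval is 2 half-lives, so f = 2^(−2) = 0.25.
At steady state, R = 1/(1 − 0.25) = 4/3.
Single-dose peak C₀ = D/Vd = 200/50 = 4 μg/mL.
Steady-state peak Cmax,ss = C₀·R = 4 × 4/3 ≈ 5.333 μg/mL.
Peak 5.3 μg/mL vs MTC 6 μg/mL: below toxic threshold.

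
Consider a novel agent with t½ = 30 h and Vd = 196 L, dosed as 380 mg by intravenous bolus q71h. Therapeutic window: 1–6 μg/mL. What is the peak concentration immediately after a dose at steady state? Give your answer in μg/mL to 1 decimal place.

2.4 μg/mL

τ/t½ = 71/30 ≈ 2.3667, so fraction remaining f = (1/2)^(71/30) ≈ 0.1939.
Accumulation ratio R = 1/(1 − f) ≈ 1/0.8061 ≈ 1.2405.
Single-dose peak C₀ = D/Vd = 380/196 ≈ 1.939 μg/mL.
Steady-state peak Cmax,ss = C₀·R ≈ 1.939 × 1.2405 ≈ 2.405 μg/mL.
Peak 2.4 μg/mL vs MTC 6 μg/mL: below toxic threshold.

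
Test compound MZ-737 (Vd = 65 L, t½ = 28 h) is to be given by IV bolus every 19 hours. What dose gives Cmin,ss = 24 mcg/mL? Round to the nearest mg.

τ/t½ = 19/28 ≈ 0.67857, so f = (1/2)^(19/28) ≈ 0.624784.
Cmin,ss = (D/Vd)·f/(1−f), so D = Cmin,ss·Vd·(1−f)/f.
D = 24 × 65 × (1−f)/f ≈ 24 × 65 × 0.60055 ≈ 936.86 mg.

937 mg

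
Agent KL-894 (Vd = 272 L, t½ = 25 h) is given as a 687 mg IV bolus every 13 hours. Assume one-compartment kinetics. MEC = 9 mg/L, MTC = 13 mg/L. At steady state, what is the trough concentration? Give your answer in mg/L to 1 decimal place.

τ/t½ = 13/25 ≈ 0.52, so fraction remaining f = (1/2)^(13/25) ≈ 0.6974.
At steady state, accumulation factor R = 1/(1 − e^(−kτ)) ≈ 3.3047.
Each bolus raises the concentration by D/Vd = 687/272 ≈ 2.526 mg/L.
Cmax,ss = C₀/(1 − f) ≈ 2.526/0.3026 ≈ 8.348 mg/L.
Steady-state trough Cmin,ss = Cmax,ss·f ≈ 8.348 × 0.6974 ≈ 5.822 mg/L.
Trough 5.8 mg/L vs MEC 9 mg/L: subtherapeutic.

5.8 mg/L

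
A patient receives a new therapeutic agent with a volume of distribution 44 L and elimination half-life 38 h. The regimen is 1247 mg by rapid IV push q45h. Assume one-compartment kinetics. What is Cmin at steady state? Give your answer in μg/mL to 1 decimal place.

22.3 μg/mL

k = ln2/t½ = ln2/38 ≈ 0.018241 h⁻¹; fraction remaining f = e^(−kτ) = e^(−0.018241×45) ≈ 0.4401.
Accumulation ratio R = 1/(1 − f) ≈ 1/0.5599 ≈ 1.7860.
Single-dose peak C₀ = D/Vd = 1247/44 ≈ 28.341 μg/mL.
Cmax,ss = C₀/(1 − f) ≈ 28.341/0.5599 ≈ 50.618 μg/mL.
One interval later, Cmin,ss = Cmax,ss·e^(−kτ) ≈ 50.618 × 0.4401 ≈ 22.277 μg/mL.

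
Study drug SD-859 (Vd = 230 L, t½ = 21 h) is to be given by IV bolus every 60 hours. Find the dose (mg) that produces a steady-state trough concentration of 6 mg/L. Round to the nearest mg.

8619 mg

τ/t½ = 60/21 ≈ 2.8571, so f = (1/2)^(60/21) ≈ 0.138011.
Cmin,ss = (D/Vd)·f/(1−f), so D = Cmin,ss·Vd·(1−f)/f.
D = 6 × 230 × (1−f)/f ≈ 6 × 230 × 6.24580 ≈ 8619.20 mg.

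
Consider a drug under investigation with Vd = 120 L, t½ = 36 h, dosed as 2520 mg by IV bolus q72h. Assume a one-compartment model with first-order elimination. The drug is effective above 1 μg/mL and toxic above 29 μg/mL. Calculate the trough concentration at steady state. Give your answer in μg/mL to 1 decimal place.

7.0 μg/mL

τ = 72 h = 2 half-lives, so f = (1/2)^2 = 0.25.
Accumulation ratio R = 1/(1 − f) = 1/0.75 = 4/3.
Single-dose peak C₀ = D/Vd = 2520/120 = 21 μg/mL.
Steady-state peak Cmax,ss = C₀·R = 21 × 4/3 ≈ 28.000 μg/mL.
Steady-state trough Cmin,ss = Cmax,ss·f ≈ 28.000 × 0.25 ≈ 7.000 μg/mL.
Trough 7.0 μg/mL vs MEC 1 μg/mL: adequate.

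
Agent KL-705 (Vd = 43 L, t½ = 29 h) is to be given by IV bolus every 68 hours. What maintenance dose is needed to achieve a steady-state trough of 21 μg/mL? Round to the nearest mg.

τ/t½ = 68/29 ≈ 2.3448, so f = (1/2)^(68/29) ≈ 0.196851.
Cmin,ss = (D/Vd)·f/(1−f), so D = Cmin,ss·Vd·(1−f)/f.
D = 21 × 43 × (1−f)/f ≈ 21 × 43 × 4.07998 ≈ 3684.22 mg.

3684 mg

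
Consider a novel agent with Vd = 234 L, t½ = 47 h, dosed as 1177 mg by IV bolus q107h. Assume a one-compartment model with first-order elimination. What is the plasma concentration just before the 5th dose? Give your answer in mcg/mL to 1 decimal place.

1.3 mcg/mL

f = (1/2)^(τ/t½) = (1/2)^(107/47) ≈ 0.2064.
C₀ = D/Vd = 1177/234 ≈ 5.030 mcg/mL.
Before the 5th dose, 4 doses have been given. Superposition: Cmin = C₀·(f + f² + … + f^4).
≈ 5.030 × (0.2064 + 0.0426 + 0.0088 + 0.0018) ≈ 5.030 × 0.2596 ≈ 1.306 mcg/mL.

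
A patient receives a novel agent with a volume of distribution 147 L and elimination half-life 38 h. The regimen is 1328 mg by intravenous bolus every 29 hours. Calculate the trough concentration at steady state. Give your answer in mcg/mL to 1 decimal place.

τ/t½ = 29/38 ≈ 0.76316, so fraction remaining f = (1/2)^(29/38) ≈ 0.5892.
At steady state, accumulation factor R = 1/(1 − e^(−kτ)) ≈ 2.4343.
Single-dose peak C₀ = D/Vd = 1328/147 ≈ 9.034 mcg/mL.
Cmax,ss = C₀/(1 − f) ≈ 9.034/0.4108 ≈ 21.991 mcg/mL.
One interval later, Cmin,ss = Cmax,ss·e^(−kτ) ≈ 21.991 × 0.5892 ≈ 12.957 mcg/mL.

13.0 mcg/mL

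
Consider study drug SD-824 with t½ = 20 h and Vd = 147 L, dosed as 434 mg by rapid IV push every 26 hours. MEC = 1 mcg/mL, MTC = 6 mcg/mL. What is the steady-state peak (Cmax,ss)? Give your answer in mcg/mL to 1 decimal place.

5.0 mcg/mL

Over one 26-h interval, 26/20 ≈ 1.3 half-lives elapse, leaving f ≈ 0.4061 of each dose.
Accumulation ratio R = 1/(1 − f) ≈ 1/0.5939 ≈ 1.6838.
Each bolus raises the concentration by D/Vd = 434/147 ≈ 2.952 mcg/mL.
Steady-state peak Cmax,ss = C₀·R ≈ 2.952 × 1.6838 ≈ 4.971 mcg/mL.
Peak 5.0 mcg/mL vs MTC 6 mcg/mL: below toxic threshold.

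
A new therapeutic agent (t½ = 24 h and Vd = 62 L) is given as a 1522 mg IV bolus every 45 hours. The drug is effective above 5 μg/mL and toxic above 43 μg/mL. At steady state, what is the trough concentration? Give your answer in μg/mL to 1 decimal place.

9.2 μg/mL

k = ln2/t½ = ln2/24 ≈ 0.028881 h⁻¹; fraction remaining f = e^(−kτ) = e^(−0.028881×45) ≈ 0.2726.
At steady state, accumulation factor R = 1/(1 − e^(−kτ)) ≈ 1.3748.
Each bolus raises the concentration by D/Vd = 1522/62 ≈ 24.548 μg/mL.
Steady-state peak Cmax,ss = C₀·R ≈ 24.548 × 1.3748 ≈ 33.749 μg/mL.
One interval later, Cmin,ss = Cmax,ss·e^(−kτ) ≈ 33.749 × 0.2726 ≈ 9.200 μg/mL.
Trough 9.2 μg/mL vs MEC 5 μg/mL: adequate.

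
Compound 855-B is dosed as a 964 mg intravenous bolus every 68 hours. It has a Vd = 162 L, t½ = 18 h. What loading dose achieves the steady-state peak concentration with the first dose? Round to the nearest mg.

1040 mg

f = (1/2)^(68/18) ≈ 0.072908; accumulation ratio R = 1/(1−f) ≈ 1.07864.
Loading dose to hit Cmax,ss on first dose: D_load = D_maint·R ≈ 964 × 1.07864 ≈ 1039.81 mg.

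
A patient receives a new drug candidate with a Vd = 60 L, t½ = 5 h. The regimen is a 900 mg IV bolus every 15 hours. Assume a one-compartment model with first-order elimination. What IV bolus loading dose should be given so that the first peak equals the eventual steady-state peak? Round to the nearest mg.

1029 mg

f = (1/2)^(15/5) ≈ 0.125000; accumulation ratio R = 1/(1−f) ≈ 1.14286.
Loading dose to hit Cmax,ss on first dose: D_load = D_maint·R ≈ 900 × 1.14286 ≈ 1028.57 mg.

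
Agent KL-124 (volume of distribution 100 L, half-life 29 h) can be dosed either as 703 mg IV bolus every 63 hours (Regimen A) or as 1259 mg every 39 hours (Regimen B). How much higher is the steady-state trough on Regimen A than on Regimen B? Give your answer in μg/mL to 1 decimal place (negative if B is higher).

-6.2 μg/mL

Regimen A: f = (1/2)^(63/29) ≈ 0.2218; Cmin,ss = (703/100)·f/(1−f) ≈ 2.004 μg/mL.
Regimen B: f = (1/2)^(39/29) ≈ 0.3937; Cmin,ss = (1259/100)·f/(1−f) ≈ 8.175 μg/mL.
Difference ≈ 2.004 − 8.175 ≈ -6.171 μg/mL.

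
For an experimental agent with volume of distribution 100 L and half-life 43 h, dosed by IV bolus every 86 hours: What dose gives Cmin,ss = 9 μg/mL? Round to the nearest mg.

2700 mg

τ/t½ = 86/43 ≈ 2, so f = (1/2)^(86/43) ≈ 0.250000.
Cmin,ss = (D/Vd)·f/(1−f), so D = Cmin,ss·Vd·(1−f)/f.
D = 9 × 100 × (1−f)/f ≈ 9 × 100 × 3.00000 ≈ 2700.00 mg.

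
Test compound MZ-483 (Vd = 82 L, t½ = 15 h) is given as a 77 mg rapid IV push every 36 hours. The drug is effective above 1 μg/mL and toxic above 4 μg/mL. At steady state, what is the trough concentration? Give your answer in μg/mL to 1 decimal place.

0.2 μg/mL

τ/t½ = 36/15 ≈ 2.4, so fraction remaining f = (1/2)^(36/15) ≈ 0.1895.
At steady state, accumulation factor R = 1/(1 − e^(−kτ)) ≈ 1.2338.
Each bolus raises the concentration by D/Vd = 77/82 ≈ 0.939 μg/mL.
Steady-state peak Cmax,ss = C₀·R ≈ 0.939 × 1.2338 ≈ 1.159 μg/mL.
Steady-state trough Cmin,ss = Cmax,ss·f ≈ 1.159 × 0.1895 ≈ 0.220 μg/mL.
Trough 0.2 μg/mL vs MEC 1 μg/mL: subtherapeutic.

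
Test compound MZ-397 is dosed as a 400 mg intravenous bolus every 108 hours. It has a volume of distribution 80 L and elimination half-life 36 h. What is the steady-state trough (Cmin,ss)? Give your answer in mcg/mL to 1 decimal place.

0.7 mcg/mL

τ = 108 h = 3 half-lives, so f = (1/2)^3 = 0.125.
At steady state, R = 1/(1 − 0.125) = 8/7.
Single-dose peak C₀ = D/Vd = 400/80 = 5 mcg/mL.
Steady-state peak Cmax,ss = C₀·R = 5 × 8/7 ≈ 5.714 mcg/mL.
Steady-state trough Cmin,ss = Cmax,ss·f ≈ 5.714 × 0.125 ≈ 0.714 mcg/mL.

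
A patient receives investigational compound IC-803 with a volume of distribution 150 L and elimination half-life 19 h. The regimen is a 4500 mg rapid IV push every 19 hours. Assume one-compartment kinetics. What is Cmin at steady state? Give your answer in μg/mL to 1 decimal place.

The dosing interval is 1 half-life, so f = 2^(−1) = 0.5.
At steady state, R = 1/(1 − 0.5) = 2/1.
Single-dose peak C₀ = D/Vd = 4500/150 = 30 μg/mL.
Steady-state peak Cmax,ss = C₀·R = 30 × 2/1 ≈ 60.000 μg/mL.
Steady-state trough Cmin,ss = Cmax,ss·f ≈ 60.000 × 0.5 ≈ 30.000 μg/mL.

30.0 μg/mL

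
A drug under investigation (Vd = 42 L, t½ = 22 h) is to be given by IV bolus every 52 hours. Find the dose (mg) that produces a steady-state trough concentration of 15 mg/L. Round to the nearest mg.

τ/t½ = 52/22 ≈ 2.3636, so f = (1/2)^(52/22) ≈ 0.194301.
Cmin,ss = (D/Vd)·f/(1−f), so D = Cmin,ss·Vd·(1−f)/f.
D = 15 × 42 × (1−f)/f ≈ 15 × 42 × 4.14665 ≈ 2612.39 mg.

2612 mg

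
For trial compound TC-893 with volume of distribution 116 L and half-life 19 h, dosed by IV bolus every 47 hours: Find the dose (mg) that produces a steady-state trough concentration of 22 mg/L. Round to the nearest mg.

11623 mg

τ/t½ = 47/19 ≈ 2.4737, so f = (1/2)^(47/19) ≈ 0.180031.
Cmin,ss = (D/Vd)·f/(1−f), so D = Cmin,ss·Vd·(1−f)/f.
D = 22 × 116 × (1−f)/f ≈ 22 × 116 × 4.55460 ≈ 11623.34 mg.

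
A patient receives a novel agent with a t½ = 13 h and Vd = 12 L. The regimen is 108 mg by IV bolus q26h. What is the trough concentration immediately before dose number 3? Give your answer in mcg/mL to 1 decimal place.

2.8 mcg/mL

f = (1/2)^(τ/t½) = (1/2)^(26/13) ≈ 0.2500.
C₀ = D/Vd = 108/12 ≈ 9.000 mcg/mL.
Before the 3rd dose, 2 doses have been given. Superposition: Cmin = C₀·(f + f²).
≈ 9.000 × (0.2500 + 0.0625) ≈ 9.000 × 0.3125 ≈ 2.812 mcg/mL.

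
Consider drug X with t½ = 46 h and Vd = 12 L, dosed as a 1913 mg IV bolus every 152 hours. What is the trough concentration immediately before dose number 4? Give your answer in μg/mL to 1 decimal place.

17.9 μg/mL

f = (1/2)^(τ/t½) = (1/2)^(152/46) ≈ 0.1012.
C₀ = D/Vd = 1913/12 ≈ 159.417 μg/mL.
Before the 4th dose, 3 doses have been given. Superposition: Cmin = C₀·(f + f² + … + f^3).
≈ 159.417 × (0.1012 + 0.0102 + 0.0010) ≈ 159.417 × 0.1124 ≈ 17.918 μg/mL.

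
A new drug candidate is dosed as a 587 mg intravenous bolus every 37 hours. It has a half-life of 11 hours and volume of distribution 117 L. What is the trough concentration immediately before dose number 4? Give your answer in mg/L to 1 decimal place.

0.5 mg/L

f = (1/2)^(τ/t½) = (1/2)^(37/11) ≈ 0.0972.
C₀ = D/Vd = 587/117 ≈ 5.017 mg/L.
Before the 4th dose, 3 doses have been given. Superposition: Cmin = C₀·(f + f² + … + f^3).
≈ 5.017 × (0.0972 + 0.0094 + 0.0009) ≈ 5.017 × 0.1075 ≈ 0.539 mg/L.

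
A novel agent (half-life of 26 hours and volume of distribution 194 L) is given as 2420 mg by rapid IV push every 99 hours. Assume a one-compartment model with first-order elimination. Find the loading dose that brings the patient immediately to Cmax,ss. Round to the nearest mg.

2606 mg

f = (1/2)^(99/26) ≈ 0.071412; accumulation ratio R = 1/(1−f) ≈ 1.07690.
Loading dose to hit Cmax,ss on first dose: D_load = D_maint·R ≈ 2420 × 1.07690 ≈ 2606.10 mg.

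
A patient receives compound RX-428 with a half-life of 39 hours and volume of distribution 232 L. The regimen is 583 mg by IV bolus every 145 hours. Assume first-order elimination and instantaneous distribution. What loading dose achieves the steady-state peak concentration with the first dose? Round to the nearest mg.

631 mg

f = (1/2)^(145/39) ≈ 0.075995; accumulation ratio R = 1/(1−f) ≈ 1.08225.
Loading dose to hit Cmax,ss on first dose: D_load = D_maint·R ≈ 583 × 1.08225 ≈ 630.95 mg.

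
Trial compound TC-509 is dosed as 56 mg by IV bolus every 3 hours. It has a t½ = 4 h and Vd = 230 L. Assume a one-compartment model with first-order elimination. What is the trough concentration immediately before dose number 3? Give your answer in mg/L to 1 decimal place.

0.2 mg/L

f = (1/2)^(τ/t½) = (1/2)^(3/4) ≈ 0.5946.
C₀ = D/Vd = 56/230 ≈ 0.243 mg/L.
Before the 3rd dose, 2 doses have been given. Superposition: Cmin = C₀·(f + f²).
≈ 0.243 × (0.5946 + 0.3535) ≈ 0.243 × 0.9481 ≈ 0.230 mg/L.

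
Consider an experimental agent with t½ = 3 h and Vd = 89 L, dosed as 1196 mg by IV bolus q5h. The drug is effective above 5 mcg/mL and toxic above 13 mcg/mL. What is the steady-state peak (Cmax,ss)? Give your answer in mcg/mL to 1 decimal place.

19.6 mcg/mL

τ/t½ = 5/3 ≈ 1.6667, so fraction remaining f = (1/2)^(5/3) ≈ 0.3150.
At steady state, accumulation factor R = 1/(1 − e^(−kτ)) ≈ 1.4599.
Each bolus raises the concentration by D/Vd = 1196/89 ≈ 13.438 mcg/mL.
Steady-state peak Cmax,ss = C₀·R ≈ 13.438 × 1.4599 ≈ 19.618 mcg/mL.
Peak 19.6 mcg/mL vs MTC 13 mcg/mL: exceeds toxic threshold.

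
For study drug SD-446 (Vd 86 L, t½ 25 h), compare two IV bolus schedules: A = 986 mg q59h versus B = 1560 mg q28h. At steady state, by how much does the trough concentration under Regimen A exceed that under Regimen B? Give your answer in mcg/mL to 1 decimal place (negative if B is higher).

-12.7 mcg/mL

Regimen A: f = (1/2)^(59/25) ≈ 0.1948; Cmin,ss = (986/86)·f/(1−f) ≈ 2.774 mcg/mL.
Regimen B: f = (1/2)^(28/25) ≈ 0.4601; Cmin,ss = (1560/86)·f/(1−f) ≈ 15.458 mcg/mL.
Difference ≈ 2.774 − 15.458 ≈ -12.684 mcg/mL.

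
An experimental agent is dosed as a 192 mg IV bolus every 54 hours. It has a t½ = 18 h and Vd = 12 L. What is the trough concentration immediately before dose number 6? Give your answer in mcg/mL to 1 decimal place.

f = (1/2)^(τ/t½) = (1/2)^(54/18) ≈ 0.1250.
C₀ = D/Vd = 192/12 ≈ 16.000 mcg/mL.
Before the 6th dose, 5 doses have been given. Superposition: Cmin = C₀·(f + f² + … + f^5).
≈ 16.000 × (0.1250 + 0.0156 + 0.0020 + 0.0002 + 0.0000) ≈ 16.000 × 0.1428 ≈ 2.285 mcg/mL.

2.3 mcg/mL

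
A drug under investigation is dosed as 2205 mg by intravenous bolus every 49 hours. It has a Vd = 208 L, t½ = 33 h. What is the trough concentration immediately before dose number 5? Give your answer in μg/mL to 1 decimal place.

f = (1/2)^(τ/t½) = (1/2)^(49/33) ≈ 0.3573.
C₀ = D/Vd = 2205/208 ≈ 10.601 μg/mL.
Before the 5th dose, 4 doses have been given. Superposition: Cmin = C₀·(f + f² + … + f^4).
≈ 10.601 × (0.3573 + 0.1277 + 0.0456 + 0.0163) ≈ 10.601 × 0.5469 ≈ 5.798 μg/mL.

5.8 μg/mL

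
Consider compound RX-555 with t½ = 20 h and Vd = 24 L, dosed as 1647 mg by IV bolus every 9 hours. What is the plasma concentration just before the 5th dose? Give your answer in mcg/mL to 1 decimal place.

133.6 mcg/mL

f = (1/2)^(τ/t½) = (1/2)^(9/20) ≈ 0.7320.
C₀ = D/Vd = 1647/24 ≈ 68.625 mcg/mL.
Before the 5th dose, 4 doses have been given. Superposition: Cmin = C₀·(f + f² + … + f^4).
≈ 68.625 × (0.7320 + 0.5358 + 0.3922 + 0.2871) ≈ 68.625 × 1.9471 ≈ 133.620 mcg/mL.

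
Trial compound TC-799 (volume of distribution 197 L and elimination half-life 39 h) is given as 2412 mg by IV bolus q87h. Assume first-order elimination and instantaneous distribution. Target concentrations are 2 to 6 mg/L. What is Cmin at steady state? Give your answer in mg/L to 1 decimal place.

3.3 mg/L

k = ln2/t½ = ln2/39 ≈ 0.017773 h⁻¹; fraction remaining f = e^(−kτ) = e^(−0.017773×87) ≈ 0.2130.
Each bolus raises the concentration by D/Vd = 2412/197 ≈ 12.244 mg/L.
Steady-state trough Cmin,ss = C₀·f/(1−f) ≈ 12.244 × 0.2130/0.7870 ≈ 3.314 mg/L.
Trough 3.3 mg/L vs MEC 2 mg/L: adequate.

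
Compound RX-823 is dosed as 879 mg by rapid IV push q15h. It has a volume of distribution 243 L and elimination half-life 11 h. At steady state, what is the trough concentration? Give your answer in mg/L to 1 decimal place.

2.3 mg/L

k = ln2/t½ = ln2/11 ≈ 0.063013 h⁻¹; fraction remaining f = e^(−kτ) = e^(−0.063013×15) ≈ 0.3886.
Each bolus raises the concentration by D/Vd = 879/243 ≈ 3.617 mg/L.
Steady-state trough Cmin,ss = C₀·f/(1−f) ≈ 3.617 × 0.3886/0.6114 ≈ 2.299 mg/L.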